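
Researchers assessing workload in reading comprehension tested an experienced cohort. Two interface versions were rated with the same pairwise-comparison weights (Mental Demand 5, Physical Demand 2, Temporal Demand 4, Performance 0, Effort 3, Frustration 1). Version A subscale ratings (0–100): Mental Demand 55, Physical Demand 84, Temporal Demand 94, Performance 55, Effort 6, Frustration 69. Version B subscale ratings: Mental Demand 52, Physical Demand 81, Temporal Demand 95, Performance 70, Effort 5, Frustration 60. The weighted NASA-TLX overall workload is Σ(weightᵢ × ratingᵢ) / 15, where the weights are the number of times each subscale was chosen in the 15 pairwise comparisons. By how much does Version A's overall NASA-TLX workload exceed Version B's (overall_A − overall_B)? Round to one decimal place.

1.9

Version A weighted sum = 5·55 + 2·84 + 4·94 + 0·55 + 3·6 + 1·69 = 275 + 168 + 376 + 0 + 18 + 69 = 906; overall_A = 906/15 = 60.4000.
Version B weighted sum = 5·52 + 2·81 + 4·95 + 0·70 + 3·5 + 1·60 = 260 + 162 + 380 + 0 + 15 + 60 = 877; overall_B = 877/15 = 58.4667.
Difference = 60.4000 − 58.4667 = 1.9333 ≈ 1.9.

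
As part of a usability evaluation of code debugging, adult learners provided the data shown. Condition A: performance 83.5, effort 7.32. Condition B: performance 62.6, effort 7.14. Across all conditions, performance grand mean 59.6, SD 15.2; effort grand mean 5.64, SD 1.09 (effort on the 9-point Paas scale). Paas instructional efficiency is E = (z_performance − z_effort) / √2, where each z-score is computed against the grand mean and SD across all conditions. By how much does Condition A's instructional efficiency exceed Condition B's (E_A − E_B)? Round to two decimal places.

0.86

Condition A: z_P = (83.5 − 59.6)/15.2 = 1.5724; z_E = (7.32 − 5.64)/1.09 = 1.5413; E_A = (1.5724 − 1.5413)/√2 = 0.0220.
Condition B: z_P = (62.6 − 59.6)/15.2 = 0.1974; z_E = (7.14 − 5.64)/1.09 = 1.3761; E_B = (0.1974 − 1.3761)/√2 = -0.8335.
E_A − E_B = 0.0220 − (-0.8335) = 0.8555 ≈ 0.86.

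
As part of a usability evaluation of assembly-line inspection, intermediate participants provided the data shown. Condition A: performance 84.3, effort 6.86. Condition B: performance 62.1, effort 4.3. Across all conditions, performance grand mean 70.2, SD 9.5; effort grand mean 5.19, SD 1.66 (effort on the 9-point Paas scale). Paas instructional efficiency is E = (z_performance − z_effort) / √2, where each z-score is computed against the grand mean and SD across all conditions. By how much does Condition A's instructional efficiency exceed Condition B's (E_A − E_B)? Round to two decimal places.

Condition A: z_P = (84.3 − 70.2)/9.5 = 1.4842; z_E = (6.86 − 5.19)/1.66 = 1.0060; E_A = (1.4842 − 1.0060)/√2 = 0.3381.
Condition B: z_P = (62.1 − 70.2)/9.5 = -0.8526; z_E = (4.3 − 5.19)/1.66 = -0.5361; E_B = (-0.8526 − (-0.5361))/√2 = -0.2238.
E_A − E_B = 0.3381 − (-0.2238) = 0.5619 ≈ 0.56.

0.56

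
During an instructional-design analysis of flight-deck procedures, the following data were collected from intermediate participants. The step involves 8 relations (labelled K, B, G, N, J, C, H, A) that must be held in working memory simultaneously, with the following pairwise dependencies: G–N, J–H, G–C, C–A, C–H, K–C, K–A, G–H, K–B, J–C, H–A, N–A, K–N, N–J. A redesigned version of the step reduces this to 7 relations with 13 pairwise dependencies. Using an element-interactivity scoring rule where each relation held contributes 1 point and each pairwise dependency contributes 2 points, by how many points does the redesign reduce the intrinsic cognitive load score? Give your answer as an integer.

Original: 8 × 1 + 14 × 2 = 8 + 28 = 36.
Redesigned: 7 × 1 + 13 × 2 = 7 + 26 = 33.
Reduction = 36 − 33 = 3.

3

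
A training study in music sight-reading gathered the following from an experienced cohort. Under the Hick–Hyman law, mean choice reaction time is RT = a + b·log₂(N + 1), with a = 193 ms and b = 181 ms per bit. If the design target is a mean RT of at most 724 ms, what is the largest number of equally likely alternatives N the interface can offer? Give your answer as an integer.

6

Set 193 + 181·log₂(N + 1) ≤ 724.
log₂(N + 1) ≤ (724 − 193) / 181 = 2.9337.
N + 1 ≤ 2^2.9337 = 7.6407.
N ≤ 6.6407, so the largest integer N is 6.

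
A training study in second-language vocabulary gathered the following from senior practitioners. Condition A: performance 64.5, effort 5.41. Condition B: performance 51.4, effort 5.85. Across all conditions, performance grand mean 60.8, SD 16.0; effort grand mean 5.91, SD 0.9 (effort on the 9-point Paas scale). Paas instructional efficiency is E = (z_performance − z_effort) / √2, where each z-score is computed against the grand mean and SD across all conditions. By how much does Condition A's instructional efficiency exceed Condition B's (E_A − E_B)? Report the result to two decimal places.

0.92

Condition A: z_P = (64.5 − 60.8)/16.0 = 0.2313; z_E = (5.41 − 5.91)/0.9 = -0.5556; E_A = (0.2313 − (-0.5556))/√2 = 0.5564.
Condition B: z_P = (51.4 − 60.8)/16.0 = -0.5875; z_E = (5.85 − 5.91)/0.9 = -0.0667; E_B = (-0.5875 − (-0.0667))/√2 = -0.3683.
E_A − E_B = 0.5564 − (-0.3683) = 0.9247 ≈ 0.92.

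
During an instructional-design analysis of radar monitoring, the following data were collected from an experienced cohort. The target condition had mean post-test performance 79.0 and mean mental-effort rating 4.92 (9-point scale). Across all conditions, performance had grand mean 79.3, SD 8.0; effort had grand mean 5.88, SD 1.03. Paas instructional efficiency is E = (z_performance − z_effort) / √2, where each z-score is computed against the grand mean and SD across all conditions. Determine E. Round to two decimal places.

z_performance = (79.0 − 79.3) / 8.0 = -0.3000 / 8.0 = -0.0375.
z_effort = (4.92 − 5.88) / 1.03 = -0.9600 / 1.03 = -0.9320.
z_P − z_E = -0.0375 − (-0.9320) = 0.8945.
E = 0.8945 / √2 = 0.8945 / 1.41421 = 0.6325 ≈ 0.63.

0.63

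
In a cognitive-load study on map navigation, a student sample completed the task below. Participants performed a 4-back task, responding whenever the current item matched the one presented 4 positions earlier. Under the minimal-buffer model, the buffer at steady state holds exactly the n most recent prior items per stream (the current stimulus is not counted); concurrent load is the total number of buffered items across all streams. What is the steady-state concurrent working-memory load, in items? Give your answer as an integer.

4

The buffer holds the 4 most recent prior items.
Steady-state concurrent load = 4 items.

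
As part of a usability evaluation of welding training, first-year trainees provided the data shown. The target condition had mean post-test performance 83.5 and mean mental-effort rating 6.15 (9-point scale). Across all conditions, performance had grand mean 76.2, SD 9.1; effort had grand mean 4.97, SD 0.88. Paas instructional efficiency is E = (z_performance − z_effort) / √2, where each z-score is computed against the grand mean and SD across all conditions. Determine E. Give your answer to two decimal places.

-0.38

z_performance = (83.5 − 76.2) / 9.1 = 7.3000 / 9.1 = 0.8022.
z_effort = (6.15 − 4.97) / 0.88 = 1.1800 / 0.88 = 1.3409.
z_P − z_E = 0.8022 − 1.3409 = -0.5387.
E = -0.5387 / √2 = -0.5387 / 1.41421 = -0.3809 ≈ -0.38.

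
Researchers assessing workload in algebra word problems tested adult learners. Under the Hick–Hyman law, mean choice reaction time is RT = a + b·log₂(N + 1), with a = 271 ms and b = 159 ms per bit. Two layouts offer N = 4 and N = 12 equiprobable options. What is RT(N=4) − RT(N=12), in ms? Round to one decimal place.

RT(4) = 271 + 159·log₂(5) = 271 + 159·2.3219 = 640.1821 ms.
RT(12) = 271 + 159·log₂(13) = 271 + 159·3.7004 = 859.3636 ms.
Difference = 640.1821 − 859.3636 = -219.1815 ≈ -219.2 ms.

-219.2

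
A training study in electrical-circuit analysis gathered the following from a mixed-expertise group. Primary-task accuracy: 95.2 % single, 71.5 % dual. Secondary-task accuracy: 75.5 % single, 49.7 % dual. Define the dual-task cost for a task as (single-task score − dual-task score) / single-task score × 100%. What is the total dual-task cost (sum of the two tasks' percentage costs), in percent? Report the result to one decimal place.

59.1

Primary cost = (95.2 − 71.5) / 95.2 × 100% = 24.8950%.
Secondary cost = (75.5 − 49.7) / 75.5 × 100% = 34.1722%.
Total = 24.8950% + 34.1722% = 59.0672% ≈ 59.1%.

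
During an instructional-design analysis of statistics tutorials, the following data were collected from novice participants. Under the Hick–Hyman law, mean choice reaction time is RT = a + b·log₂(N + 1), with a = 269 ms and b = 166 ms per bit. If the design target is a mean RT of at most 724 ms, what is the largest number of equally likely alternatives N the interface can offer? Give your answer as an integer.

Set 269 + 166·log₂(N + 1) ≤ 724.
log₂(N + 1) ≤ (724 − 269) / 166 = 2.7410.
N + 1 ≤ 2^2.7410 = 6.6853.
N ≤ 5.6853, so the largest integer N is 5.

5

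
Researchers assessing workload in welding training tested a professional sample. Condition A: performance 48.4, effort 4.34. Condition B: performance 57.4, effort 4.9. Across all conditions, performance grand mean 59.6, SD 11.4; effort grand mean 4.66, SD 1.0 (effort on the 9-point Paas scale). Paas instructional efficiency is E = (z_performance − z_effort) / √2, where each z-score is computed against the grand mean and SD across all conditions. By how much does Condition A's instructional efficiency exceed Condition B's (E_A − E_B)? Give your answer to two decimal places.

Condition A: z_P = (48.4 − 59.6)/11.4 = -0.9825; z_E = (4.34 − 4.66)/1.0 = -0.3200; E_A = (-0.9825 − (-0.3200))/√2 = -0.4685.
Condition B: z_P = (57.4 − 59.6)/11.4 = -0.1930; z_E = (4.9 − 4.66)/1.0 = 0.2400; E_B = (-0.1930 − 0.2400)/√2 = -0.3062.
E_A − E_B = -0.4685 − (-0.3062) = -0.1623 ≈ -0.16.

-0.16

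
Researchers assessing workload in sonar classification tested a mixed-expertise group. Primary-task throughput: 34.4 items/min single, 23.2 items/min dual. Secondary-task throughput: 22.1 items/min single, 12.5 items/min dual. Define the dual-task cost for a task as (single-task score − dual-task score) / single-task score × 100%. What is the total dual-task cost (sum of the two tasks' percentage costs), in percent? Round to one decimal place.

Primary cost = (34.4 − 23.2) / 34.4 × 100% = 32.5581%.
Secondary cost = (22.1 − 12.5) / 22.1 × 100% = 43.4389%.
Total = 32.5581% + 43.4389% = 75.9970% ≈ 76.0%.

76.0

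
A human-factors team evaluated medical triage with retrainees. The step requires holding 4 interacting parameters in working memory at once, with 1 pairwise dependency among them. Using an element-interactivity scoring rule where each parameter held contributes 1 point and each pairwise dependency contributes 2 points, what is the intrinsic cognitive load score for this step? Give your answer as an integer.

6

Element contribution: 4 × 1 = 4.
Interaction contribution: 1 × 2 = 2.
Intrinsic load = 4 + 2 = 6.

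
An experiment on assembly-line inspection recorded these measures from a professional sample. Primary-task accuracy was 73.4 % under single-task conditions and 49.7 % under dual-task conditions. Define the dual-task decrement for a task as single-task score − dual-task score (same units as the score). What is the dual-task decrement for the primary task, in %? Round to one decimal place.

23.7

Decrement = 73.4 − 49.7 = 23.7000 % ≈ 23.7 %.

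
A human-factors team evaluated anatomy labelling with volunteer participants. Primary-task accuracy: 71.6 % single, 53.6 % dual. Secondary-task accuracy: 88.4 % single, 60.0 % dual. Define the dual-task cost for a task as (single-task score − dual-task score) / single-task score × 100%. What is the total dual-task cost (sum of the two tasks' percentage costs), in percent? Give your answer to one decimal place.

57.3

Primary cost = (71.6 − 53.6) / 71.6 × 100% = 25.1397%.
Secondary cost = (88.4 − 60.0) / 88.4 × 100% = 32.1267%.
Total = 25.1397% + 32.1267% = 57.2664% ≈ 57.3%.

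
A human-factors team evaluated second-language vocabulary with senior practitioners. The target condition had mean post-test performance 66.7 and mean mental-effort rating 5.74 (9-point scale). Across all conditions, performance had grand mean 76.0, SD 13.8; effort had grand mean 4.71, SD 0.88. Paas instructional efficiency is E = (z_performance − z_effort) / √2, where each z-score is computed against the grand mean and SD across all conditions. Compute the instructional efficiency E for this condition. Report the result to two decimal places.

z_performance = (66.7 − 76.0) / 13.8 = -9.3000 / 13.8 = -0.6739.
z_effort = (5.74 − 4.71) / 0.88 = 1.0300 / 0.88 = 1.1705.
z_P − z_E = -0.6739 − 1.1705 = -1.8444.
E = -1.8444 / √2 = -1.8444 / 1.41421 = -1.3042 ≈ -1.30.

-1.30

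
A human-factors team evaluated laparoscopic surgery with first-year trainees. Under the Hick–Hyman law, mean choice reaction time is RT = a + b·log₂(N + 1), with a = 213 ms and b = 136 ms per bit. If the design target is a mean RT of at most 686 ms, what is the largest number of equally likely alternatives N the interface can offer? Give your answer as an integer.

Set 213 + 136·log₂(N + 1) ≤ 686.
log₂(N + 1) ≤ (686 − 213) / 136 = 3.4779.
N + 1 ≤ 2^3.4779 = 11.1417.
N ≤ 10.1417, so the largest integer N is 10.

10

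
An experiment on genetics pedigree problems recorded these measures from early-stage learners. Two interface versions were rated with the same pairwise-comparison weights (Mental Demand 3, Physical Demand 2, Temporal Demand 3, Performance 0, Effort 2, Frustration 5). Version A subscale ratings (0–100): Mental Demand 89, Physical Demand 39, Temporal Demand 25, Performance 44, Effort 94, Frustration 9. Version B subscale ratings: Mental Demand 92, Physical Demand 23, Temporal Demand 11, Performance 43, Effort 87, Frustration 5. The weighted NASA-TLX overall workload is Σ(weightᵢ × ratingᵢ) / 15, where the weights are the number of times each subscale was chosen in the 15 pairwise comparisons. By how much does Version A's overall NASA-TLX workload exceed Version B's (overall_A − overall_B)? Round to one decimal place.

Version A weighted sum = 3·89 + 2·39 + 3·25 + 0·44 + 2·94 + 5·9 = 267 + 78 + 75 + 0 + 188 + 45 = 653; overall_A = 653/15 = 43.5333.
Version B weighted sum = 3·92 + 2·23 + 3·11 + 0·43 + 2·87 + 5·5 = 276 + 46 + 33 + 0 + 174 + 25 = 554; overall_B = 554/15 = 36.9333.
Difference = 43.5333 − 36.9333 = 6.6000 ≈ 6.6.

6.6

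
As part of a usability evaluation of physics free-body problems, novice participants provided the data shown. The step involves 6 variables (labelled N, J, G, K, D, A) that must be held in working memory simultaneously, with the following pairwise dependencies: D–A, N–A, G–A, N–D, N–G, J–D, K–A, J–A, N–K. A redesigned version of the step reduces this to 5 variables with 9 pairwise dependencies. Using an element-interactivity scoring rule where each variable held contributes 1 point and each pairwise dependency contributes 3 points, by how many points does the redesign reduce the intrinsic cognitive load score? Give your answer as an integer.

Original: 6 × 1 + 9 × 3 = 6 + 27 = 33.
Redesigned: 5 × 1 + 9 × 3 = 5 + 27 = 32.
Reduction = 33 − 32 = 1.

1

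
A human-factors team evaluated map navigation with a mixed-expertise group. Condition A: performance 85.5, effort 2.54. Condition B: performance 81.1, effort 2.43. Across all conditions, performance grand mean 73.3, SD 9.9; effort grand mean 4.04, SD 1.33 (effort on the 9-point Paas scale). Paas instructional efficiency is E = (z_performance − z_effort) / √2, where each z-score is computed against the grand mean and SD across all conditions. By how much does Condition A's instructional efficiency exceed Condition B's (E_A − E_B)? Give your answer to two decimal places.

Condition A: z_P = (85.5 − 73.3)/9.9 = 1.2323; z_E = (2.54 − 4.04)/1.33 = -1.1278; E_A = (1.2323 − (-1.1278))/√2 = 1.6688.
Condition B: z_P = (81.1 − 73.3)/9.9 = 0.7879; z_E = (2.43 − 4.04)/1.33 = -1.2105; E_B = (0.7879 − (-1.2105))/√2 = 1.4131.
E_A − E_B = 1.6688 − 1.4131 = 0.2557 ≈ 0.26.

0.26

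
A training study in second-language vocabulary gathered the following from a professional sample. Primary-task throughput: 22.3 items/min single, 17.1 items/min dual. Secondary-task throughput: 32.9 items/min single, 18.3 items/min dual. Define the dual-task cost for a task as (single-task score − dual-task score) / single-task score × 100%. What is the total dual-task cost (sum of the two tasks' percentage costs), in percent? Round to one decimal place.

67.7

Primary cost = (22.3 − 17.1) / 22.3 × 100% = 23.3184%.
Secondary cost = (32.9 − 18.3) / 32.9 × 100% = 44.3769%.
Total = 23.3184% + 44.3769% = 67.6953% ≈ 67.7%.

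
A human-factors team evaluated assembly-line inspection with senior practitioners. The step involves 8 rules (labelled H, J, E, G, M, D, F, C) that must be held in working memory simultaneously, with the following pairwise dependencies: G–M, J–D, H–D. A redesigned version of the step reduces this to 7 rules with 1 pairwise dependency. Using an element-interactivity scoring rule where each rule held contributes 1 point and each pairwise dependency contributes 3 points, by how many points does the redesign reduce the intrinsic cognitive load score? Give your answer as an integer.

Original: 8 × 1 + 3 × 3 = 8 + 9 = 17.
Redesigned: 7 × 1 + 1 × 3 = 7 + 3 = 10.
Reduction = 17 − 10 = 7.

7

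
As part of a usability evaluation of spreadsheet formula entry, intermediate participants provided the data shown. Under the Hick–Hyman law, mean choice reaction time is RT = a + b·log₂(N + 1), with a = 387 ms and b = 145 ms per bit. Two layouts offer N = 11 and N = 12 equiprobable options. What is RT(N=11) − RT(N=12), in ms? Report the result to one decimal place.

RT(11) = 387 + 145·log₂(12) = 387 + 145·3.5850 = 906.8250 ms.
RT(12) = 387 + 145·log₂(13) = 387 + 145·3.7004 = 923.5580 ms.
Difference = 906.8250 − 923.5580 = -16.7330 ≈ -16.7 ms.

-16.7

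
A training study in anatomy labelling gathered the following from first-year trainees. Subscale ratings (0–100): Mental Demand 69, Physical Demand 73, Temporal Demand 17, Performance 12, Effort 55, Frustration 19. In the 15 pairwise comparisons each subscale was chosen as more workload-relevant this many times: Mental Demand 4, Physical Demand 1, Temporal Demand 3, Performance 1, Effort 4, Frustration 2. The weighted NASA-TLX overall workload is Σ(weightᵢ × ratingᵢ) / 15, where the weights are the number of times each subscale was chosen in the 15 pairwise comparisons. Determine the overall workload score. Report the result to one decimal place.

44.7

The tallies are the weights (they sum to 15).
Weighted sum = 4·69 + 1·73 + 3·17 + 1·12 + 4·55 + 2·19
            = 276 + 73 + 51 + 12 + 220 + 38 = 670.
Overall workload = 670 / 15 = 44.6667 ≈ 44.7.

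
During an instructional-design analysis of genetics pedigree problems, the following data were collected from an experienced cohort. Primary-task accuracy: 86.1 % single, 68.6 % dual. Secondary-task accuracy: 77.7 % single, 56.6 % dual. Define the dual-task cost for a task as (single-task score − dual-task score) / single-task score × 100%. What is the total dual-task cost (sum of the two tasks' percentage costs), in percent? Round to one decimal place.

Primary cost = (86.1 − 68.6) / 86.1 × 100% = 20.3252%.
Secondary cost = (77.7 − 56.6) / 77.7 × 100% = 27.1557%.
Total = 20.3252% + 27.1557% = 47.4809% ≈ 47.5%.

47.5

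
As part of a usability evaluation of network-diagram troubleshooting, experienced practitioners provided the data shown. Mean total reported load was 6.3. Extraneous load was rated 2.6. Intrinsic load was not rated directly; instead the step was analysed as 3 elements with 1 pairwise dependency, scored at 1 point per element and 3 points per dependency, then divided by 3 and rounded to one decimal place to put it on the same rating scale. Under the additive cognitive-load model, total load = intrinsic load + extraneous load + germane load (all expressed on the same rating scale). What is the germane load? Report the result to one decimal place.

Intrinsic (element-interactivity): (3 × 1 + 1 × 3) / 3 = 6 / 3 = 2.0000 → 2.0.
germane load = total − intrinsic − extraneous
             = 6.3 − 2.0 − 2.6 = 1.7.

1.7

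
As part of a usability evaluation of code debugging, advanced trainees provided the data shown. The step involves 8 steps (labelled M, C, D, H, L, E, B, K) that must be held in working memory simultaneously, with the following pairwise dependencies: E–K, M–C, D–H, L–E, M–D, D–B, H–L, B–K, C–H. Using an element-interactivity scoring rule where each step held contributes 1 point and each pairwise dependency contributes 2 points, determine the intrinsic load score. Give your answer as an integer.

26

Count of steps held simultaneously: 8.
Count of pairwise dependencies listed: 9.
Element contribution: 8 × 1 = 8.
Interaction contribution: 9 × 2 = 18.
Intrinsic load = 8 + 18 = 26.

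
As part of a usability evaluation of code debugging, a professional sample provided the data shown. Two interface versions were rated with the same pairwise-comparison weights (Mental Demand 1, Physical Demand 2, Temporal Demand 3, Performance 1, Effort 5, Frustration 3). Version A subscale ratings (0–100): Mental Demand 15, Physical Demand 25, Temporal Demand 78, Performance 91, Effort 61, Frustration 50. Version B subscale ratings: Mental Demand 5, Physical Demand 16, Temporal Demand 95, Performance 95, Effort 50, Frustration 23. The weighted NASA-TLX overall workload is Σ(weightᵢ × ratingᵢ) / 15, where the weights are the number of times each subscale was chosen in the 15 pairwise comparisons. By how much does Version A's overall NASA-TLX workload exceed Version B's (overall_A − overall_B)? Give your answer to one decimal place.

Version A weighted sum = 1·15 + 2·25 + 3·78 + 1·91 + 5·61 + 3·50 = 15 + 50 + 234 + 91 + 305 + 150 = 845; overall_A = 845/15 = 56.3333.
Version B weighted sum = 1·5 + 2·16 + 3·95 + 1·95 + 5·50 + 3·23 = 5 + 32 + 285 + 95 + 250 + 69 = 736; overall_B = 736/15 = 49.0667.
Difference = 56.3333 − 49.0667 = 7.2666 ≈ 7.3.

7.3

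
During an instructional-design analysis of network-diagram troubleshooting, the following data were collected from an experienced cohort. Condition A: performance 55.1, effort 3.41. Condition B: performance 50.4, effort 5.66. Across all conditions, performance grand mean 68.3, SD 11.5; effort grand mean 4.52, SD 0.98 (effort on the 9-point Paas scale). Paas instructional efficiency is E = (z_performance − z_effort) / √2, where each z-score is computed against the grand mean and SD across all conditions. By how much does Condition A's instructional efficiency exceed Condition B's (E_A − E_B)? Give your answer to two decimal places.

Condition A: z_P = (55.1 − 68.3)/11.5 = -1.1478; z_E = (3.41 − 4.52)/0.98 = -1.1327; E_A = (-1.1478 − (-1.1327))/√2 = -0.0107.
Condition B: z_P = (50.4 − 68.3)/11.5 = -1.5565; z_E = (5.66 − 4.52)/0.98 = 1.1633; E_B = (-1.5565 − 1.1633)/√2 = -1.9232.
E_A − E_B = -0.0107 − (-1.9232) = 1.9125 ≈ 1.91.

1.91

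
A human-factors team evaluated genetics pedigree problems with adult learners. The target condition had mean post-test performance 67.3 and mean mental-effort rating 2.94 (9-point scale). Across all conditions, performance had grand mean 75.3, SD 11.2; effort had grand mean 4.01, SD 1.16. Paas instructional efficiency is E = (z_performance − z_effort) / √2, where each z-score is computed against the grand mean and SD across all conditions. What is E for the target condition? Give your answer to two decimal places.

0.15

z_performance = (67.3 − 75.3) / 11.2 = -8.0000 / 11.2 = -0.7143.
z_effort = (2.94 − 4.01) / 1.16 = -1.0700 / 1.16 = -0.9224.
z_P − z_E = -0.7143 − (-0.9224) = 0.2081.
E = 0.2081 / √2 = 0.2081 / 1.41421 = 0.1471 ≈ 0.15.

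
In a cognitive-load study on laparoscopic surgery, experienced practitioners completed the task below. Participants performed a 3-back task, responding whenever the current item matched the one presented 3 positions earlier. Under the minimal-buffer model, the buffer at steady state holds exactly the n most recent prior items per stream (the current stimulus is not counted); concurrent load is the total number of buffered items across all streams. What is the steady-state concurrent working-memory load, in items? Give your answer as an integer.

3

The buffer holds the 3 most recent prior items.
Steady-state concurrent load = 3 items.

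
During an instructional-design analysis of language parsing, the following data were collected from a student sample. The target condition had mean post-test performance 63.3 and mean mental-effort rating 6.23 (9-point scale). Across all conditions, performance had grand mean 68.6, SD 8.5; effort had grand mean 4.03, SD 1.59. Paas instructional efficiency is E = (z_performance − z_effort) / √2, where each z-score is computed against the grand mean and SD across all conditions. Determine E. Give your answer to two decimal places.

z_performance = (63.3 − 68.6) / 8.5 = -5.3000 / 8.5 = -0.6235.
z_effort = (6.23 − 4.03) / 1.59 = 2.2000 / 1.59 = 1.3836.
z_P − z_E = -0.6235 − 1.3836 = -2.0071.
E = -2.0071 / √2 = -2.0071 / 1.41421 = -1.4192 ≈ -1.42.

-1.42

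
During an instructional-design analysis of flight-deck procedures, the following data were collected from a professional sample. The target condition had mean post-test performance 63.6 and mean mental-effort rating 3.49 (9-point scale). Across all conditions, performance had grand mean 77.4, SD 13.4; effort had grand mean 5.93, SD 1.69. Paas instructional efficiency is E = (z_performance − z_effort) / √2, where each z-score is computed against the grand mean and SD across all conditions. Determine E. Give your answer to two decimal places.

0.29

z_performance = (63.6 − 77.4) / 13.4 = -13.8000 / 13.4 = -1.0299.
z_effort = (3.49 − 5.93) / 1.69 = -2.4400 / 1.69 = -1.4438.
z_P − z_E = -1.0299 − (-1.4438) = 0.4139.
E = 0.4139 / √2 = 0.4139 / 1.41421 = 0.2927 ≈ 0.29.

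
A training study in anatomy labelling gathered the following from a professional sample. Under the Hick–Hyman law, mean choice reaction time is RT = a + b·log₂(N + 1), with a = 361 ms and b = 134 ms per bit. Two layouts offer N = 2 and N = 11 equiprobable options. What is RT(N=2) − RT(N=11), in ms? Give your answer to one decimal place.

RT(2) = 361 + 134·log₂(3) = 361 + 134·1.5850 = 573.3900 ms.
RT(11) = 361 + 134·log₂(12) = 361 + 134·3.5850 = 841.3900 ms.
Difference = 573.3900 − 841.3900 = -268.0000 ≈ -268.0 ms.

-268.0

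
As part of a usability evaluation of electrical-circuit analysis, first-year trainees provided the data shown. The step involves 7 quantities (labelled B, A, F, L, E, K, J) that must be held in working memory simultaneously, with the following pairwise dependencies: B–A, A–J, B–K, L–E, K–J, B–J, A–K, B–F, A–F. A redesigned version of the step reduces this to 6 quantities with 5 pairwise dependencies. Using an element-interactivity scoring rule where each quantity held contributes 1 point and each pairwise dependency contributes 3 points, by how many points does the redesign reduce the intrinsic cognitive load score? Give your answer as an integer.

Original: 7 × 1 + 9 × 3 = 7 + 27 = 34.
Redesigned: 6 × 1 + 5 × 3 = 6 + 15 = 21.
Reduction = 34 − 21 = 13.

13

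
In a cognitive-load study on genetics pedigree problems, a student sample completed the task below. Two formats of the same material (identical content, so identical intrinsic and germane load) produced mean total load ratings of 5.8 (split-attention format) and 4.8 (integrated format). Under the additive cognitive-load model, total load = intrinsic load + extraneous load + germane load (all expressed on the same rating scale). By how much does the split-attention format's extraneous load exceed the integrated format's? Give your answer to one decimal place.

Intrinsic and germane load are equal across formats, so the difference in total load equals the difference in extraneous load.
Extraneous-load difference = 5.8 − 4.8 = 1.0.

1.0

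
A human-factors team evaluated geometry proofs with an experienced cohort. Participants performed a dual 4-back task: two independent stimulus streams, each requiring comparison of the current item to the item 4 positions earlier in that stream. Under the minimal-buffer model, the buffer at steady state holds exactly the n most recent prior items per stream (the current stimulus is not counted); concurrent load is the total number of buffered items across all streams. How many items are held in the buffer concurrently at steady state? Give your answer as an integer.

8

Each stream's buffer holds its 4 most recent prior items.
Two independent streams: 2 × 4 = 8 buffered items at steady state.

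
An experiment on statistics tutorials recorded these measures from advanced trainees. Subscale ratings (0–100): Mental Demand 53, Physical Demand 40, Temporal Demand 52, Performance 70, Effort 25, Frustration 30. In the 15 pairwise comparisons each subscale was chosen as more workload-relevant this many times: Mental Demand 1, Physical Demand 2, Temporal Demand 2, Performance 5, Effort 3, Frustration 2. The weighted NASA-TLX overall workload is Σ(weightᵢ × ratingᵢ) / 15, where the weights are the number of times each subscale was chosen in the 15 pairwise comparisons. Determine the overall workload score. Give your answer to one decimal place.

The tallies are the weights (they sum to 15).
Weighted sum = 1·53 + 2·40 + 2·52 + 5·70 + 3·25 + 2·30
            = 53 + 80 + 104 + 350 + 75 + 60 = 722.
Overall workload = 722 / 15 = 48.1333 ≈ 48.1.

48.1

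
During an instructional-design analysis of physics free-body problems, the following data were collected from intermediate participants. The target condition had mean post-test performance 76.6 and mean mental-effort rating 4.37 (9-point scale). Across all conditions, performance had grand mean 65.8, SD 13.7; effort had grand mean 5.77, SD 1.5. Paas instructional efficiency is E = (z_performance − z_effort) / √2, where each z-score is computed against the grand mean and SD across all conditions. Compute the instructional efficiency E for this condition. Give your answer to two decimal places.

z_performance = (76.6 − 65.8) / 13.7 = 10.8000 / 13.7 = 0.7883.
z_effort = (4.37 − 5.77) / 1.5 = -1.4000 / 1.5 = -0.9333.
z_P − z_E = 0.7883 − (-0.9333) = 1.7216.
E = 1.7216 / √2 = 1.7216 / 1.41421 = 1.2174 ≈ 1.22.

1.22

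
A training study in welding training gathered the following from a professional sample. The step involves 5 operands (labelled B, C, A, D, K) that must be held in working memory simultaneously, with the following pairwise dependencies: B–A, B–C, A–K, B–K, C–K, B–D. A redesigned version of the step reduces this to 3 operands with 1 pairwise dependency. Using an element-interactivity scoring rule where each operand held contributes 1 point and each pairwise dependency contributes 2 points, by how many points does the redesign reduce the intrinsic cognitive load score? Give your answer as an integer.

Original: 5 × 1 + 6 × 2 = 5 + 12 = 17.
Redesigned: 3 × 1 + 1 × 2 = 3 + 2 = 5.
Reduction = 17 − 5 = 12.

12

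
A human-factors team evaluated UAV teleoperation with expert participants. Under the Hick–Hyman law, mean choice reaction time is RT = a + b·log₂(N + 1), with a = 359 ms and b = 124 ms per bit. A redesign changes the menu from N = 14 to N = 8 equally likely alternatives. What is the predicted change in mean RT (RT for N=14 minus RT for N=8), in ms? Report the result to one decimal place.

RT(14) = 359 + 124·log₂(15) = 359 + 124·3.9069 = 843.4556 ms.
RT(8) = 359 + 124·log₂(9) = 359 + 124·3.1699 = 752.0676 ms.
Difference = 843.4556 − 752.0676 = 91.3880 ≈ 91.4 ms.

91.4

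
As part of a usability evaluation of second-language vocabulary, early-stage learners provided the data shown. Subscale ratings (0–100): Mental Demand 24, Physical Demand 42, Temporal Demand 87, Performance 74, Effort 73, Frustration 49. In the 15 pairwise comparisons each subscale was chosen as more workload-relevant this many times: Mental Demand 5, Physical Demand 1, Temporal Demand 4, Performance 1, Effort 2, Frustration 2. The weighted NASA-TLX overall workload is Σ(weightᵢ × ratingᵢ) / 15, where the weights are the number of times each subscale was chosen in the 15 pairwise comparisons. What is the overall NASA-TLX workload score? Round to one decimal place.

The tallies are the weights (they sum to 15).
Weighted sum = 5·24 + 1·42 + 4·87 + 1·74 + 2·73 + 2·49
            = 120 + 42 + 348 + 74 + 146 + 98 = 828.
Overall workload = 828 / 15 = 55.2000 ≈ 55.2.

55.2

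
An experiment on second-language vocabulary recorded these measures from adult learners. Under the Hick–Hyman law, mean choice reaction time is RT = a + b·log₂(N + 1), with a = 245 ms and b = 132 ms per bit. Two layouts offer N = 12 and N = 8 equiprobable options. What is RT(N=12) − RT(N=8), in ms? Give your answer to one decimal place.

70.0

RT(12) = 245 + 132·log₂(13) = 245 + 132·3.7004 = 733.4528 ms.
RT(8) = 245 + 132·log₂(9) = 245 + 132·3.1699 = 663.4268 ms.
Difference = 733.4528 − 663.4268 = 70.0260 ≈ 70.0 ms.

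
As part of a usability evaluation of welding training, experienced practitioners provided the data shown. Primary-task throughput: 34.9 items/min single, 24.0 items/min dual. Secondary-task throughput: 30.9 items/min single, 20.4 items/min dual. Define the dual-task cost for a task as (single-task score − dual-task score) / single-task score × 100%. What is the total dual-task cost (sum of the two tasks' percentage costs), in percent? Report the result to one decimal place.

Primary cost = (34.9 − 24.0) / 34.9 × 100% = 31.2321%.
Secondary cost = (30.9 − 20.4) / 30.9 × 100% = 33.9806%.
Total = 31.2321% + 33.9806% = 65.2127% ≈ 65.2%.

65.2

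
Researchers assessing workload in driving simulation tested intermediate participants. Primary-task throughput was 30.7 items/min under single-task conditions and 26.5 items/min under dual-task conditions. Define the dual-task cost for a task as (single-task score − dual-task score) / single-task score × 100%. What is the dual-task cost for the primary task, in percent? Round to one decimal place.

Cost = (30.7 − 26.5) / 30.7 × 100%
     = 4.2000 / 30.7 × 100% = 13.6808%.
≈ 13.7%.

13.7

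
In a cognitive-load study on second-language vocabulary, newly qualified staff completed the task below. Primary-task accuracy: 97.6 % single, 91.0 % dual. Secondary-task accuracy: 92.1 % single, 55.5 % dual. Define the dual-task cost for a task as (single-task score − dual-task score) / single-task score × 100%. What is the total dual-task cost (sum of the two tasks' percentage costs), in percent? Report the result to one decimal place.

Primary cost = (97.6 − 91.0) / 97.6 × 100% = 6.7623%.
Secondary cost = (92.1 − 55.5) / 92.1 × 100% = 39.7394%.
Total = 6.7623% + 39.7394% = 46.5017% ≈ 46.5%.

46.5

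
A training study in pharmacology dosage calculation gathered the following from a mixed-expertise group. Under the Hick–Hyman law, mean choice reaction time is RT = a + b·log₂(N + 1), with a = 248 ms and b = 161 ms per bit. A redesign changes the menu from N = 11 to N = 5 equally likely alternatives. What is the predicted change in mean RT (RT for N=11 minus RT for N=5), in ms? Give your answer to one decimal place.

RT(11) = 248 + 161·log₂(12) = 248 + 161·3.5850 = 825.1850 ms.
RT(5) = 248 + 161·log₂(6) = 248 + 161·2.5850 = 664.1850 ms.
Difference = 825.1850 − 664.1850 = 161.0000 ≈ 161.0 ms.

161.0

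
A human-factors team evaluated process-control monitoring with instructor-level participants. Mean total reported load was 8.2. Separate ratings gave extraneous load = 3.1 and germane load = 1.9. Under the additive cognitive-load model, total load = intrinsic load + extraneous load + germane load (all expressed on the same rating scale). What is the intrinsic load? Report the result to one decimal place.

3.2

intrinsic load = total − extraneous − germane
             = 8.2 − 3.1 − 1.9 = 3.2.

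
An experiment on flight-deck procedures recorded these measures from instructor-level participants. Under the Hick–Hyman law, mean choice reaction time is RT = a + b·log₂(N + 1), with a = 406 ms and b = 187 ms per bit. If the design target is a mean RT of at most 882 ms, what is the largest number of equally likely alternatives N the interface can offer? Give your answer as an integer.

Set 406 + 187·log₂(N + 1) ≤ 882.
log₂(N + 1) ≤ (882 − 406) / 187 = 2.5455.
N + 1 ≤ 2^2.5455 = 5.8381.
N ≤ 4.8381, so the largest integer N is 4.

4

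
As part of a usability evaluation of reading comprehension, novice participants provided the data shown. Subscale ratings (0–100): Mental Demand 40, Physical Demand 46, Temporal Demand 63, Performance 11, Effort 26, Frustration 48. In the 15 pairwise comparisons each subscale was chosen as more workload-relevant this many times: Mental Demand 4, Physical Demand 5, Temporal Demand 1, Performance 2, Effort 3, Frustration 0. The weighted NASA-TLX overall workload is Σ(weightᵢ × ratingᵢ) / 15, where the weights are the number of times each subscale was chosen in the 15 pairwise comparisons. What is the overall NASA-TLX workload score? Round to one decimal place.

36.9

The tallies are the weights (they sum to 15).
Weighted sum = 4·40 + 5·46 + 1·63 + 2·11 + 3·26 + 0·48
            = 160 + 230 + 63 + 22 + 78 + 0 = 553.
Overall workload = 553 / 15 = 36.8667 ≈ 36.9.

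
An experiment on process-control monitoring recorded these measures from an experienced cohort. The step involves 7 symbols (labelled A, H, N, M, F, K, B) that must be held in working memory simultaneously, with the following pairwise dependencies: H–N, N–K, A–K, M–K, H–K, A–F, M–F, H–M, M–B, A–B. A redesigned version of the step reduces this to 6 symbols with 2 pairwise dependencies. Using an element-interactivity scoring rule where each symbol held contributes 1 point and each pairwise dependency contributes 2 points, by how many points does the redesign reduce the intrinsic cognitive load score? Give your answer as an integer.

17

Original: 7 × 1 + 10 × 2 = 7 + 20 = 27.
Redesigned: 6 × 1 + 2 × 2 = 6 + 4 = 10.
Reduction = 27 − 10 = 17.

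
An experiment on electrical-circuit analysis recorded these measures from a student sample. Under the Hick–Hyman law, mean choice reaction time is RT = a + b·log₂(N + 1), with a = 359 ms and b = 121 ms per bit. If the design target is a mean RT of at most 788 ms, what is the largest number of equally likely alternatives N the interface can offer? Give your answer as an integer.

Set 359 + 121·log₂(N + 1) ≤ 788.
log₂(N + 1) ≤ (788 − 359) / 121 = 3.5455.
N + 1 ≤ 2^3.5455 = 11.6762.
N ≤ 10.6762, so the largest integer N is 10.

10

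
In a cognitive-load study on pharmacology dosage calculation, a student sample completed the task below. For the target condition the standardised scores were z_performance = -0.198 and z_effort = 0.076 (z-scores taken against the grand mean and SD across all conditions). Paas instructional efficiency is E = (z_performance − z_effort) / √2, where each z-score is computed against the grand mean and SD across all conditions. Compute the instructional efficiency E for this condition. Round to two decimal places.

-0.19

z_P − z_E = -0.198 − 0.076 = -0.2740.
E = -0.2740 / √2 = -0.2740 / 1.41421 = -0.1937 ≈ -0.19.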